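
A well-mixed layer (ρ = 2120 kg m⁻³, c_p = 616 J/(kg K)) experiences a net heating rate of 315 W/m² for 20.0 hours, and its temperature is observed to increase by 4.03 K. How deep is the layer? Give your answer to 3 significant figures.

4.31 m

Heat input Q = F Δt = 315 × 72000 s = 2.27×10^7 J/m².
Required areal heat capacity C = Q / ΔT = 5.63×10^6 J/(m²·K).
Depth D = C / (ρ c_p) = 5.63×10^6 / (2120 × 616) = 4.31 m.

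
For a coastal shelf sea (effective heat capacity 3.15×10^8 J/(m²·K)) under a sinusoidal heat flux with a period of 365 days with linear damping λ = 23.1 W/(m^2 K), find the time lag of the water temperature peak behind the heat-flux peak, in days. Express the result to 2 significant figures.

71 days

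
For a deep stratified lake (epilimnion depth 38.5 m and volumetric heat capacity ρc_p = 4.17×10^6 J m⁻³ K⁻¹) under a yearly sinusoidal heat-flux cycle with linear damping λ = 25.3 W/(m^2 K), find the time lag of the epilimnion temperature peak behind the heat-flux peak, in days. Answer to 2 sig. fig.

52 days

Areal heat capacity C = ρc_p × D = 4.17×10^6 × 38.5 = 1.61×10^8 J/(m²·K).
ω = 2π / 3.15×10^7 s = 1.99×10^-7 s⁻¹.
Phase lag φ = arctan(Cω/λ) = arctan(32.0/25.3) = 0.902 rad.
Time lag = φ / ω = 0.902 / 1.99×10^-7 = 4.53×10^6 s = 52.4 days.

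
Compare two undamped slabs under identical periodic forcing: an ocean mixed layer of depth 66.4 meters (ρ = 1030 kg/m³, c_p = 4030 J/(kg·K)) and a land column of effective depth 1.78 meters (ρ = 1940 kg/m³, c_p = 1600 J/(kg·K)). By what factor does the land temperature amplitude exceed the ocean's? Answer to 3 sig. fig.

49.9

C_ocean = 1030 × 4030 × 66.4 = 2.76×10^8 J/(m²·K).
C_land = 1940 × 1600 × 1.78 = 5.53×10^6 J/(m²·K).
Undamped amplitude ∝ 1/C, so A_land/A_ocean = C_ocean/C_land = 49.9.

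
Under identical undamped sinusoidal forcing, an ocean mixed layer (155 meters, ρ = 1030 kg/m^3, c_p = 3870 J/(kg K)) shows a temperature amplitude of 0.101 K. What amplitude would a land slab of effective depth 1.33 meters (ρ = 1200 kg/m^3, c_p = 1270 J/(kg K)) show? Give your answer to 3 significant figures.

30.8 K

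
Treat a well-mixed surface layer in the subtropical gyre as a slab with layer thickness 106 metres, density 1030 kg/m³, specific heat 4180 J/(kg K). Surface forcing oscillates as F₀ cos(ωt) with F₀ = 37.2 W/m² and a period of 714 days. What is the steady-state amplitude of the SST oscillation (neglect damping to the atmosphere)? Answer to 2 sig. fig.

Areal heat capacity C = ρ c_p D = 1030 × 4180 × 106 = 4.56×10^8 J/(m²·K).
Angular frequency ω = 2π / T = 2π / 6.17×10^7 s = 1.02×10^-7 s⁻¹.
Cω = 4.56×10^8 × 1.02×10^-7 = 46.5 W/(m²·K).
Amplitude A = F₀ / (Cω) = 37.2 / 46.5 = 0.800 K.

0.80 K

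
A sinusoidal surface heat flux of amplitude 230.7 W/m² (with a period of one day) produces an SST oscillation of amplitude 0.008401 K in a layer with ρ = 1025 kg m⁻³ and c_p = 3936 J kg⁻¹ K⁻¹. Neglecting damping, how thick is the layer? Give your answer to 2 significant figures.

94 m

ω = 2π / 86400 s = 7.27×10^-5 s⁻¹.
Required C = F₀ / (A ω) = 230.7 / (0.008401 × 7.27×10^-5) = 3.78×10^8 J/(m²·K).
D = C / (ρ c_p) = 3.78×10^8 / (1025 × 3936) = 93.6 m.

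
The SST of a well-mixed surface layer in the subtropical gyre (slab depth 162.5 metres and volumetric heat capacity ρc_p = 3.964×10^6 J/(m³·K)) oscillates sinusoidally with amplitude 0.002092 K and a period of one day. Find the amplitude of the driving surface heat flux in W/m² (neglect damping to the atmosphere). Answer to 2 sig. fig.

98

Areal heat capacity C = ρc_p × D = 3.964×10^6 × 162.5 = 6.44×10^8 J/(m²·K).
ω = 2π / 86400 s = 7.27×10^-5 s⁻¹.
Cω = 6.44×10^8 × 7.27×10^-5 = 46800 W/(m²·K).
F₀ = A × Cω = 0.002092 × 46800 = 98.0 W/m².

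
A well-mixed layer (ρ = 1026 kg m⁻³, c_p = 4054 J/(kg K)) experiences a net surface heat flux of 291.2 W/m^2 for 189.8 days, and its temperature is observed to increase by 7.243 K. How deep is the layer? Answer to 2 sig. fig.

160 m

Heat input Q = F Δt = 291.2 × 1.64×10^7 s = 4.78×10^9 J/m².
Required areal heat capacity C = Q / ΔT = 6.59×10^8 J/(m²·K).
Depth D = C / (ρ c_p) = 6.59×10^8 / (1026 × 4054) = 159 m.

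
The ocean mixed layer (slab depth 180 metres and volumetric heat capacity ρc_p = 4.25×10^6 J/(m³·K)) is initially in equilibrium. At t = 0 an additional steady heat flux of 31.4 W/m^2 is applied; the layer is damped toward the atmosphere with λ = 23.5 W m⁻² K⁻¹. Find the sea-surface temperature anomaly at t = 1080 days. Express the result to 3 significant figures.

1.26 K

Areal heat capacity C = ρc_p × D = 4.25×10^6 × 180 = 7.65×10^8 J m⁻² K⁻¹.
τ = C / λ = 7.65×10^8 / 23.5 = 3.26×10^7 s.
Equilibrium anomaly ΔT_eq = F / λ = 31.4 / 23.5 = 1.34 K.
t = 1080 days = 9.33×10^7 s, so t/τ = 2.87.
ΔT(t) = ΔT_eq (1 − e^(−t/τ)) = 1.34 × (1 − e^−2.87) = 1.26 K.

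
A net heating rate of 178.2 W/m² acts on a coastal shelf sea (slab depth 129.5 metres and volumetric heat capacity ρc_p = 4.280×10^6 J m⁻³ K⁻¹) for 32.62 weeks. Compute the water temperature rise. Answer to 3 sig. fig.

6.34 K

Areal heat capacity C = ρc_p × D = 4.280×10^6 × 129.5 = 5.54×10^8 J m⁻² K⁻¹.
Net heat input Q = F Δt = 178.2 × (32.62 weeks × 6.048×10^5 s/week) = 3.52×10^9 J/m².
ΔT = Q / C = 3.52×10^9 / 5.54×10^8 = 6.34 K.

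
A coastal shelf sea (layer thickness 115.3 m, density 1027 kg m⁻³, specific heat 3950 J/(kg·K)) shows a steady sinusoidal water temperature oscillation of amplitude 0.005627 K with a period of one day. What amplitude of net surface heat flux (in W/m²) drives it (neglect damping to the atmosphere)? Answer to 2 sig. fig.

Areal heat capacity C = ρ c_p D = 1027 × 3950 × 115.3 = 4.68×10^8 J/(m²·K).
ω = 2π / 86400 s = 7.27×10^-5 s⁻¹.
Cω = 4.68×10^8 × 7.27×10^-5 = 34000 W/(m²·K).
F₀ = A × Cω = 0.005627 × 34000 = 191 W/m².

190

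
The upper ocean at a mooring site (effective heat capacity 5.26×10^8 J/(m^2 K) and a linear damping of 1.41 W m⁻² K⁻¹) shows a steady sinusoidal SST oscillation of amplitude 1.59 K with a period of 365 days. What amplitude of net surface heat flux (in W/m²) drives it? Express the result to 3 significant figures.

167

Areal heat capacity C = 5.26×10^8 J/(m^2 K) (given).
ω = 2π / 3.15×10^7 s = 1.99×10^-7 s⁻¹.
√((Cω)² + λ²) = √((105)² + 1.41²) = 105 W/(m²·K).
F₀ = A × √((Cω)²+λ²) = 1.59 × 105 = 167 W/m².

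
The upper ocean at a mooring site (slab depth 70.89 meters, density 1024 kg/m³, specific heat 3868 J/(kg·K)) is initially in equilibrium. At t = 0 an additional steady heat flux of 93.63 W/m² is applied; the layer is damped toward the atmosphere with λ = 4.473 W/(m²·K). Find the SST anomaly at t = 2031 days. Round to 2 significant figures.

Areal heat capacity C = ρ c_p D = 1024 × 3868 × 70.89 = 2.81×10^8 J/(m²·K).
τ = C / λ = 2.81×10^8 / 4.473 = 6.28×10^7 s.
Equilibrium anomaly ΔT_eq = F / λ = 93.63 / 4.473 = 20.9 K.
t = 2031 days = 1.75×10^8 s, so t/τ = 2.80.
ΔT(t) = ΔT_eq (1 − e^(−t/τ)) = 20.9 × (1 − e^−2.80) = 19.7 K.

20 K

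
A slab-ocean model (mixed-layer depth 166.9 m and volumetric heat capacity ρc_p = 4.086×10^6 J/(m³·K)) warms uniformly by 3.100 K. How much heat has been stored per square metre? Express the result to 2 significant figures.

Areal heat capacity C = ρc_p × D = 4.086×10^6 × 166.9 = 6.82×10^8 J/(m²·K).
ΔQ = C ΔT = 6.82×10^8 × 3.100 = 2.11×10^9 J/m².

2.1×10^9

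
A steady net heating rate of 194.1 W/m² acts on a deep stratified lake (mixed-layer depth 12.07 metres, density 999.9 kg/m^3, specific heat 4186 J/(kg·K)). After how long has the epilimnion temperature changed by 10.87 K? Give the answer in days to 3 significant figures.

32.7 days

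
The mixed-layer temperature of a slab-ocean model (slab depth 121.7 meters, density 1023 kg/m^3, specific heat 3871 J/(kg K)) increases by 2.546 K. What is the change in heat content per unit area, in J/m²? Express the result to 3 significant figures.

Areal heat capacity C = ρ c_p D = 1023 × 3871 × 121.7 = 4.82×10^8 J/(m^2 K).
ΔQ = C ΔT = 4.82×10^8 × 2.546 = 1.23×10^9 J/m².

1.23×10^9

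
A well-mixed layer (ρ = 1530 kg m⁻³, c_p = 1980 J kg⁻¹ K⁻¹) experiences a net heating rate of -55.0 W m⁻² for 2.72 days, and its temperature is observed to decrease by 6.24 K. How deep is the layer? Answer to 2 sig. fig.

0.68 m

Heat input Q = F Δt = -55.0 × 2.35×10^5 s = -1.29×10^7 J/m².
Required areal heat capacity C = Q / ΔT = 2.07×10^6 J/(m²·K).
Depth D = C / (ρ c_p) = 2.07×10^6 / (1530 × 1980) = 0.684 m.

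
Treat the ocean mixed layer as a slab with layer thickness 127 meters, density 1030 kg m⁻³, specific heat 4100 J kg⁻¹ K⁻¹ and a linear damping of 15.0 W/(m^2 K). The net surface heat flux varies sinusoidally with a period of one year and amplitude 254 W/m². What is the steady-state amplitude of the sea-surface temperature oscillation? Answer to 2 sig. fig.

2.4 K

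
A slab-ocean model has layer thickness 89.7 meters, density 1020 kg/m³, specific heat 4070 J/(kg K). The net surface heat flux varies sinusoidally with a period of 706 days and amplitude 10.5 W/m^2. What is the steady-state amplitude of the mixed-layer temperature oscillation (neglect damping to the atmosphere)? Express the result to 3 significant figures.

0.274 K

Areal heat capacity C = ρ c_p D = 1020 × 4070 × 89.7 = 3.72×10^8 J m⁻² K⁻¹.
Angular frequency ω = 2π / T = 2π / 6.10×10^7 s = 1.03×10^-7 s⁻¹.
Cω = 3.72×10^8 × 1.03×10^-7 = 38.4 W/(m²·K).
Amplitude A = F₀ / (Cω) = 10.5 / 38.4 = 0.274 K.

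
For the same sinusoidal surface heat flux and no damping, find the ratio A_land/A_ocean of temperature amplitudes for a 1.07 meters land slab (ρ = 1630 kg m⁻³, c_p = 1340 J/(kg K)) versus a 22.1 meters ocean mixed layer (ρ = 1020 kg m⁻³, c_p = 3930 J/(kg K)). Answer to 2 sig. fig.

C_ocean = 1020 × 3930 × 22.1 = 8.86×10^7 J/(m²·K).
C_land = 1630 × 1340 × 1.07 = 2.34×10^6 J/(m²·K).
Undamped amplitude ∝ 1/C, so A_land/A_ocean = C_ocean/C_land = 37.9.

38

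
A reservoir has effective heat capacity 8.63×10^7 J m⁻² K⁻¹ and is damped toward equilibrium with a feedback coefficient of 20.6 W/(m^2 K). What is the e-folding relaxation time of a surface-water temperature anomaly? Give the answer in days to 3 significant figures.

48.5 days

Areal heat capacity C = 8.63×10^7 J m⁻² K⁻¹ (given).
Relaxation time τ = C / λ = 8.63×10^7 / 20.6 = 4.19×10^6 s.
In days: 4.19×10^6 s / (86400 s/day) = 48.5 days.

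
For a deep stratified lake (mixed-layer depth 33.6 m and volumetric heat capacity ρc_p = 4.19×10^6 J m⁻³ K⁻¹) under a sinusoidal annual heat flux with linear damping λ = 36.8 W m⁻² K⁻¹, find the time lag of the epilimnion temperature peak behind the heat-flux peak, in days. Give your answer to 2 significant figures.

Areal heat capacity C = ρc_p × D = 4.19×10^6 × 33.6 = 1.41×10^8 J/(m^2 K).
ω = 2π / 3.15×10^7 s = 1.99×10^-7 s⁻¹.
Phase lag φ = arctan(Cω/λ) = arctan(28.0/36.8) = 0.651 rad.
Time lag = φ / ω = 0.651 / 1.99×10^-7 = 3.27×10^6 s = 37.8 days.

38 days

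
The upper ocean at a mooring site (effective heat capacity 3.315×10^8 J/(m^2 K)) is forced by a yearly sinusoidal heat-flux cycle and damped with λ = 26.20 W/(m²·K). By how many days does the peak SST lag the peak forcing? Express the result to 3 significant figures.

Areal heat capacity C = 3.315×10^8 J/(m^2 K) (given).
ω = 2π / 3.15×10^7 s = 1.99×10^-7 s⁻¹.
Phase lag φ = arctan(Cω/λ) = arctan(66.0/26.20) = 1.19 rad.
Time lag = φ / ω = 1.19 / 1.99×10^-7 = 5.99×10^6 s = 69.3 days.

69.3 days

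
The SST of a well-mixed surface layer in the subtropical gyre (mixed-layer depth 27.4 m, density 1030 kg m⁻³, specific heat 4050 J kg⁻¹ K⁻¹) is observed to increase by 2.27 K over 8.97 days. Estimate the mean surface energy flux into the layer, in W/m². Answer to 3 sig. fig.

Areal heat capacity C = ρ c_p D = 1030 × 4050 × 27.4 = 1.14×10^8 J/(m^2 K).
Required heat per unit area: Q = C ΔT = 1.14×10^8 × 2.27 = 2.59×10^8 J/m².
Flux F = Q / Δt = 2.59×10^8 / 7.75×10^5 s = 335 W/m².

335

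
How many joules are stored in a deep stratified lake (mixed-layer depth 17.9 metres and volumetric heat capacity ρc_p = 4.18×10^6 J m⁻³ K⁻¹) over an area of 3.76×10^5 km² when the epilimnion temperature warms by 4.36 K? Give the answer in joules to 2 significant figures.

Areal heat capacity C = ρc_p × D = 4.18×10^6 × 17.9 = 7.48×10^7 J m⁻² K⁻¹.
Heat per unit area: q = C ΔT = 7.48×10^7 × 4.36 = 3.26×10^8 J/m².
Total heat: Q = q × A = 3.26×10^8 × (3.76×10^5 × 10⁶ m²) = 1.23×10^20 J.

1.2×10^20 J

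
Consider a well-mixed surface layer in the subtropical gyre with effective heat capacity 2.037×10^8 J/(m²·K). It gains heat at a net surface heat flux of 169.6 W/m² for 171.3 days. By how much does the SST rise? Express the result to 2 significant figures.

Areal heat capacity C = 2.037×10^8 J/(m²·K) (given).
Net heat input Q = F Δt = 169.6 × (171.3 days × 86400 s/day) = 2.51×10^9 J/m².
ΔT = Q / C = 2.51×10^9 / 2.04×10^8 = 12.3 K.

12 K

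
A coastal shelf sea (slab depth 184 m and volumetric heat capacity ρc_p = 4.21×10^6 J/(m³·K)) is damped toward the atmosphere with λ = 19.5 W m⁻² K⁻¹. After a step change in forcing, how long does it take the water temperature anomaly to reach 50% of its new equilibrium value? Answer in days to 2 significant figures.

Areal heat capacity C = ρc_p × D = 4.21×10^6 × 184 = 7.75×10^8 J m⁻² K⁻¹.
τ = C / λ = 7.75×10^8 / 19.5 = 3.97×10^7 s.
Fraction reached: 1 − e^(−t/τ) = 0.50 ⇒ t = −τ ln(1 − 0.50) = τ × 0.693.
t = 2.75×10^7 s = 319 days.

320 days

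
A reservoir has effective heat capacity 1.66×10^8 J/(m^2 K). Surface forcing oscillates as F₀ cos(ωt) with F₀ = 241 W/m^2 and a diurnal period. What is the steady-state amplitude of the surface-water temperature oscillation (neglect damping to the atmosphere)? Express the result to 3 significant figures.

0.0200 K

Areal heat capacity C = 1.66×10^8 J/(m^2 K) (given).
Angular frequency ω = 2π / T = 2π / 86400 s = 7.27×10^-5 s⁻¹.
Cω = 1.66×10^8 × 7.27×10^-5 = 12100 W/(m²·K).
Amplitude A = F₀ / (Cω) = 241 / 12100 = 0.0200 K.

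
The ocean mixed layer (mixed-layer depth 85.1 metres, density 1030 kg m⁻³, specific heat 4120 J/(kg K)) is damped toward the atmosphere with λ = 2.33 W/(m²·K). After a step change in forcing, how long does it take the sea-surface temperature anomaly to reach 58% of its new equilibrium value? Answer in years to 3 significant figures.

Areal heat capacity C = ρ c_p D = 1030 × 4120 × 85.1 = 3.61×10^8 J/(m²·K).
τ = C / λ = 3.61×10^8 / 2.33 = 1.55×10^8 s.
Fraction reached: 1 − e^(−t/τ) = 0.58 ⇒ t = −τ ln(1 − 0.58) = τ × 0.868.
t = 1.34×10^8 s = 4.26 years.

4.26 years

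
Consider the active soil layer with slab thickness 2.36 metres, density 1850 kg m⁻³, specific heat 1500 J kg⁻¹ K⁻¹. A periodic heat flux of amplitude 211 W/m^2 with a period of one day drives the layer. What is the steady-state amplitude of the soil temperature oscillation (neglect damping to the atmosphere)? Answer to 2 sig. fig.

Areal heat capacity C = ρ c_p D = 1850 × 1500 × 2.36 = 6.55×10^6 J m⁻² K⁻¹.
Angular frequency ω = 2π / T = 2π / 86400 s = 7.27×10^-5 s⁻¹.
Cω = 6.55×10^6 × 7.27×10^-5 = 476 W/(m²·K).
Amplitude A = F₀ / (Cω) = 211 / 476 = 0.443 K.

0.44 K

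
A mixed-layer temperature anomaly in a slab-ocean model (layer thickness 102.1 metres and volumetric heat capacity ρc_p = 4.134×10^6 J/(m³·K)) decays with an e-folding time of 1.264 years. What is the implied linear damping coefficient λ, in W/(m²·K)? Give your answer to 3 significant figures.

Areal heat capacity C = ρc_p × D = 4.134×10^6 × 102.1 = 4.22×10^8 J m⁻² K⁻¹.
τ = 1.264 years = 3.99×10^7 s.
λ = C / τ = 4.22×10^8 / 3.99×10^7 = 10.6 W/(m²·K).

10.6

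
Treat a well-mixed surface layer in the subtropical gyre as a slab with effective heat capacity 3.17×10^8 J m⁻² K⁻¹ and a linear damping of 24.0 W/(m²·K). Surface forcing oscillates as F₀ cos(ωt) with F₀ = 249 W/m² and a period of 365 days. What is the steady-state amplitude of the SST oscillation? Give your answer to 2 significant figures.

3.7 K

Areal heat capacity C = 3.17×10^8 J m⁻² K⁻¹ (given).
Angular frequency ω = 2π / T = 2π / 3.15×10^7 s = 1.99×10^-7 s⁻¹.
√((Cω)² + λ²) = √((63.2)² + 24.0²) = 67.6 W/(m²·K).
Amplitude A = F₀ / √((Cω)²+λ²) = 249 / 67.6 = 3.69 K.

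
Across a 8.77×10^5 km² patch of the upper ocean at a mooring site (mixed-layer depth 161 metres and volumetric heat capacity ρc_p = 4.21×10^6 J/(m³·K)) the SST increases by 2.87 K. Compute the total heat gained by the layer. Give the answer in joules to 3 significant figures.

1.71×10^21 J

Areal heat capacity C = ρc_p × D = 4.21×10^6 × 161 = 6.78×10^8 J/(m^2 K).
Heat per unit area: q = C ΔT = 6.78×10^8 × 2.87 = 1.95×10^9 J/m².
Total heat: Q = q × A = 1.95×10^9 × (8.77×10^5 × 10⁶ m²) = 1.71×10^21 J.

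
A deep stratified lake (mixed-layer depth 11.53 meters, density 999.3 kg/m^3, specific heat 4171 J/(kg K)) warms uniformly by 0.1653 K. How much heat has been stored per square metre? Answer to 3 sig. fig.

Areal heat capacity C = ρ c_p D = 999.3 × 4171 × 11.53 = 4.81×10^7 J m⁻² K⁻¹.
ΔQ = C ΔT = 4.81×10^7 × 0.1653 = 7.94×10^6 J/m².

7.94×10^6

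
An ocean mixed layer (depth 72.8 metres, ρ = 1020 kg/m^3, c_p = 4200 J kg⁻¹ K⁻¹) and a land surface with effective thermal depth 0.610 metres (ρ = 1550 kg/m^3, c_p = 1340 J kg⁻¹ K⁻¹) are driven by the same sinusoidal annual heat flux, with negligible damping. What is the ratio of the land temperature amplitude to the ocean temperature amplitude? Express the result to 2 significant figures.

250

C_ocean = 1020 × 4200 × 72.8 = 3.12×10^8 J/(m²·K).
C_land = 1550 × 1340 × 0.610 = 1.27×10^6 J/(m²·K).
Undamped amplitude ∝ 1/C, so A_land/A_ocean = C_ocean/C_land = 246.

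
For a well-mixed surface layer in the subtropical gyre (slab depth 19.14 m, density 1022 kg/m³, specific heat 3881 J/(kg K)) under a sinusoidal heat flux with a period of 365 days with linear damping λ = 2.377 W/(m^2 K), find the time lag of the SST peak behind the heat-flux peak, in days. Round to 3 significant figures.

Areal heat capacity C = ρ c_p D = 1022 × 3881 × 19.14 = 7.59×10^7 J m⁻² K⁻¹.
ω = 2π / 3.15×10^7 s = 1.99×10^-7 s⁻¹.
Phase lag φ = arctan(Cω/λ) = arctan(15.1/2.377) = 1.41 rad.
Time lag = φ / ω = 1.41 / 1.99×10^-7 = 7.10×10^6 s = 82.2 days.

82.2 days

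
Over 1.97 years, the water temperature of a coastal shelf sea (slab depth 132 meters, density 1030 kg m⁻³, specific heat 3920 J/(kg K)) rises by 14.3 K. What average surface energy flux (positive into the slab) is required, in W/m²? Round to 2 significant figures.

Areal heat capacity C = ρ c_p D = 1030 × 3920 × 132 = 5.33×10^8 J/(m^2 K).
Required heat per unit area: Q = C ΔT = 5.33×10^8 × 14.3 = 7.62×10^9 J/m².
Flux F = Q / Δt = 7.62×10^9 / 6.22×10^7 s = 123 W/m².

120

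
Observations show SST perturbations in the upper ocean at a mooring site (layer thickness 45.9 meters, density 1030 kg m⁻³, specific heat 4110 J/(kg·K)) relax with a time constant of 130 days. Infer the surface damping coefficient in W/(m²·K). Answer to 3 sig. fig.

17.3

Areal heat capacity C = ρ c_p D = 1030 × 4110 × 45.9 = 1.94×10^8 J/(m^2 K).
τ = 130 days = 1.12×10^7 s.
λ = C / τ = 1.94×10^8 / 1.12×10^7 = 17.3 W/(m²·K).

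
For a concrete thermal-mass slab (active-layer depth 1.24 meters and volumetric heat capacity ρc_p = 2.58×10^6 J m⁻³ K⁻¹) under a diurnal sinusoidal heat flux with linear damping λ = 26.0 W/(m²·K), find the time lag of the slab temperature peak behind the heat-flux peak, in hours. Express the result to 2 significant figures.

Areal heat capacity C = ρc_p × D = 2.58×10^6 × 1.24 = 3.20×10^6 J m⁻² K⁻¹.
ω = 2π / 86400 s = 7.27×10^-5 s⁻¹.
Phase lag φ = arctan(Cω/λ) = arctan(233/26.0) = 1.46 rad.
Time lag = φ / ω = 1.46 / 7.27×10^-5 = 20100 s = 5.57 hours.

5.6 hours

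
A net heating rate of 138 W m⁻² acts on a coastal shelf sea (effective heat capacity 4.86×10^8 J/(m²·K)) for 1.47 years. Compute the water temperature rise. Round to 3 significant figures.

Areal heat capacity C = 4.86×10^8 J/(m²·K) (given).
Net heat input Q = F Δt = 138 × (1.47 years × 3.156×10^7 s/year) = 6.40×10^9 J/m².
ΔT = Q / C = 6.40×10^9 / 4.86×10^8 = 13.2 K.

13.2 K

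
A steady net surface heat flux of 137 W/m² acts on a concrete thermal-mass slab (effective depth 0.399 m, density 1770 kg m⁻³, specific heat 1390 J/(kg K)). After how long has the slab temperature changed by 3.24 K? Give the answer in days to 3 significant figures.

0.269 days

Areal heat capacity C = ρ c_p D = 1770 × 1390 × 0.399 = 9.82×10^5 J/(m²·K).
Time required: Δt = C ΔT / F = 9.82×10^5 × 3.24 / 137 = 23200 s.
In days: 23200 s / (86400 s/day) = 0.269 days.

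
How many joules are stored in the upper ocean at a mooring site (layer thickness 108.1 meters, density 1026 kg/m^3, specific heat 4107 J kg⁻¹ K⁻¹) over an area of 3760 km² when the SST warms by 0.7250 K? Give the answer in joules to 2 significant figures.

Areal heat capacity C = ρ c_p D = 1026 × 4107 × 108.1 = 4.56×10^8 J/(m^2 K).
Heat per unit area: q = C ΔT = 4.56×10^8 × 0.7250 = 3.30×10^8 J/m².
Total heat: Q = q × A = 3.30×10^8 × (3760 × 10⁶ m²) = 1.24×10^18 J.

1.2×10^18 J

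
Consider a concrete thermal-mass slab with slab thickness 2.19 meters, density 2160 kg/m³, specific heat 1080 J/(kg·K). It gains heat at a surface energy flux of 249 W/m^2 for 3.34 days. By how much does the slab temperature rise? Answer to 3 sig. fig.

Areal heat capacity C = ρ c_p D = 2160 × 1080 × 2.19 = 5.11×10^6 J/(m²·K).
Net heat input Q = F Δt = 249 × (3.34 days × 86400 s/day) = 7.19×10^7 J/m².
ΔT = Q / C = 7.19×10^7 / 5.11×10^6 = 14.1 K.

14.1 K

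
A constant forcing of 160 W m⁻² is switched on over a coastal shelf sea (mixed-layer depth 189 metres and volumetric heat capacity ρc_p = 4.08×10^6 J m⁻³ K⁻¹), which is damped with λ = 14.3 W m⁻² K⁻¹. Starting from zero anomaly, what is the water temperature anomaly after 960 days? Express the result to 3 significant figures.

8.79 K

Areal heat capacity C = ρc_p × D = 4.08×10^6 × 189 = 7.71×10^8 J/(m^2 K).
τ = C / λ = 7.71×10^8 / 14.3 = 5.39×10^7 s.
Equilibrium anomaly ΔT_eq = F / λ = 160 / 14.3 = 11.2 K.
t = 960 days = 8.29×10^7 s, so t/τ = 1.54.
ΔT(t) = ΔT_eq (1 − e^(−t/τ)) = 11.2 × (1 − e^−1.54) = 8.79 K.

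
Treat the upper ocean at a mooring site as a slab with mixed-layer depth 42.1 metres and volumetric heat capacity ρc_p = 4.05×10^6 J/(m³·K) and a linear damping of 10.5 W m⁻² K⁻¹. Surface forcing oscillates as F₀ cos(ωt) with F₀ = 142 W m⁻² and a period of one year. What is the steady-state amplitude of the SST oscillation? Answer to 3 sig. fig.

3.99 K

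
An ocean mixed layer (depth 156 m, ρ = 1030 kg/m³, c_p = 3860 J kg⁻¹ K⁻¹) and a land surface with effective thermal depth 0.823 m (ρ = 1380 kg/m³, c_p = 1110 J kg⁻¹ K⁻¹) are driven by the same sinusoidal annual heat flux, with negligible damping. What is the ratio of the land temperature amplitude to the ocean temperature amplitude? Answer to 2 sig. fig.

490

C_ocean = 1030 × 3860 × 156 = 6.20×10^8 J/(m²·K).
C_land = 1380 × 1110 × 0.823 = 1.26×10^6 J/(m²·K).
Undamped amplitude ∝ 1/C, so A_land/A_ocean = C_ocean/C_land = 492.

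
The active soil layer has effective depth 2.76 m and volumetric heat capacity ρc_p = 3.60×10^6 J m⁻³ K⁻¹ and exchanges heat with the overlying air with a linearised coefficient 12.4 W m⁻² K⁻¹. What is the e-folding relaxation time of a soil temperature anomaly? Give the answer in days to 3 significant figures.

Areal heat capacity C = ρc_p × D = 3.60×10^6 × 2.76 = 9.94×10^6 J/(m²·K).
Relaxation time τ = C / λ = 9.94×10^6 / 12.4 = 8.01×10^5 s.
In days: 8.01×10^5 s / (86400 s/day) = 9.27 days.

9.27 days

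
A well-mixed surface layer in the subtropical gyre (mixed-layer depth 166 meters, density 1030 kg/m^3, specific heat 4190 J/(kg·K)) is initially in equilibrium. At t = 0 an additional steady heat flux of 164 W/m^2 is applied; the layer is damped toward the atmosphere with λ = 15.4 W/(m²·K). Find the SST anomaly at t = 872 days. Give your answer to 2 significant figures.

Areal heat capacity C = ρ c_p D = 1030 × 4190 × 166 = 7.16×10^8 J m⁻² K⁻¹.
τ = C / λ = 7.16×10^8 / 15.4 = 4.65×10^7 s.
Equilibrium anomaly ΔT_eq = F / λ = 164 / 15.4 = 10.6 K.
t = 872 days = 7.53×10^7 s, so t/τ = 1.62.
ΔT(t) = ΔT_eq (1 − e^(−t/τ)) = 10.6 × (1 − e^−1.62) = 8.54 K.

8.5 K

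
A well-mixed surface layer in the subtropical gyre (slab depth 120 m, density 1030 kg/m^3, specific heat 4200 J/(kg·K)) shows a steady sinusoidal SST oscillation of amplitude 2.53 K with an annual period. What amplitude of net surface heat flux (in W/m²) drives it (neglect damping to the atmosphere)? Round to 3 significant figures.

262

Areal heat capacity C = ρ c_p D = 1030 × 4200 × 120 = 5.19×10^8 J/(m^2 K).
ω = 2π / 3.15×10^7 s = 1.99×10^-7 s⁻¹.
Cω = 5.19×10^8 × 1.99×10^-7 = 103 W/(m²·K).
F₀ = A × Cω = 2.53 × 103 = 262 W/m².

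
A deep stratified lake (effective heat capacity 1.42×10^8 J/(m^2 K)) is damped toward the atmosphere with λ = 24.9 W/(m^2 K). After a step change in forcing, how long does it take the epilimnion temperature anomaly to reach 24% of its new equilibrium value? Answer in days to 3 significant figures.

Areal heat capacity C = 1.42×10^8 J/(m^2 K) (given).
τ = C / λ = 1.42×10^8 / 24.9 = 5.70×10^6 s.
Fraction reached: 1 − e^(−t/τ) = 0.24 ⇒ t = −τ ln(1 − 0.24) = τ × 0.274.
t = 1.57×10^6 s = 18.1 days.

18.1 days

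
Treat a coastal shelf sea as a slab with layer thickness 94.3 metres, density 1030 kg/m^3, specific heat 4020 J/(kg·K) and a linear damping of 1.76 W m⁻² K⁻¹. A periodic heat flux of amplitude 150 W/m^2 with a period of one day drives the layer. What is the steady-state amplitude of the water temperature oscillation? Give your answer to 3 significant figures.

0.00528 K

Areal heat capacity C = ρ c_p D = 1030 × 4020 × 94.3 = 3.90×10^8 J/(m²·K).
Angular frequency ω = 2π / T = 2π / 86400 s = 7.27×10^-5 s⁻¹.
√((Cω)² + λ²) = √((28400)² + 1.76²) = 28400 W/(m²·K).
Amplitude A = F₀ / √((Cω)²+λ²) = 150 / 28400 = 0.00528 K.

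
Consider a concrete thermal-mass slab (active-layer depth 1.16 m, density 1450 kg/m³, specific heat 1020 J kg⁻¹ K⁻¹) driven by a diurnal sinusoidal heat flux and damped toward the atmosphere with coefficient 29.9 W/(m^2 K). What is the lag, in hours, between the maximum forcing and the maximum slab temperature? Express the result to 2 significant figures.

5.1 hours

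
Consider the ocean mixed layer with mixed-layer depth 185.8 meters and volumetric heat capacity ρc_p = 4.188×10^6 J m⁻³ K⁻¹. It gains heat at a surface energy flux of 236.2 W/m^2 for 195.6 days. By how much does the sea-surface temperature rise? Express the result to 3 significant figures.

5.13 K

Areal heat capacity C = ρc_p × D = 4.188×10^6 × 185.8 = 7.78×10^8 J/(m²·K).
Net heat input Q = F Δt = 236.2 × (195.6 days × 86400 s/day) = 3.99×10^9 J/m².
ΔT = Q / C = 3.99×10^9 / 7.78×10^8 = 5.13 K.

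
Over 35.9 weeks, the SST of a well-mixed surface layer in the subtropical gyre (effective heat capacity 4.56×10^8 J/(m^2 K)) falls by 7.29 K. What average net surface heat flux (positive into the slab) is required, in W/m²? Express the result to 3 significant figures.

Areal heat capacity C = 4.56×10^8 J/(m^2 K) (given).
Required heat per unit area: Q = C ΔT = 4.56×10^8 × -7.29 = -3.32×10^9 J/m².
Flux F = Q / Δt = -3.32×10^9 / 2.17×10^7 s = -153 W/m².

-153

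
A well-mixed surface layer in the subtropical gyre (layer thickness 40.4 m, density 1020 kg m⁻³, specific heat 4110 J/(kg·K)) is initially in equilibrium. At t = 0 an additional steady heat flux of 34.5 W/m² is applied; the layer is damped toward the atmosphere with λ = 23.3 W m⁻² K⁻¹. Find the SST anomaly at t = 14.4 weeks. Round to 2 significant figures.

Areal heat capacity C = ρ c_p D = 1020 × 4110 × 40.4 = 1.69×10^8 J/(m^2 K).
τ = C / λ = 1.69×10^8 / 23.3 = 7.27×10^6 s.
Equilibrium anomaly ΔT_eq = F / λ = 34.5 / 23.3 = 1.48 K.
t = 14.4 weeks = 8.71×10^6 s, so t/τ = 1.20.
ΔT(t) = ΔT_eq (1 − e^(−t/τ)) = 1.48 × (1 − e^−1.20) = 1.03 K.

1.0 K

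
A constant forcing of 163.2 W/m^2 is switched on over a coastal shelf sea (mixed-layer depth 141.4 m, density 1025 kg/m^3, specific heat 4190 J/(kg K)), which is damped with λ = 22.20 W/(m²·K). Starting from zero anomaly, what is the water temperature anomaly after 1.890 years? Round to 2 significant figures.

6.5 K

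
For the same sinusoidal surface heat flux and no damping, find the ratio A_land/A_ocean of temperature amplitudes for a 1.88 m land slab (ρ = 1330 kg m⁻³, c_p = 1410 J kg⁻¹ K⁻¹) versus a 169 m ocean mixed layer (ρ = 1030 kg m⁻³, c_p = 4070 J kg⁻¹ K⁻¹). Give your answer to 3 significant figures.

201

C_ocean = 1030 × 4070 × 169 = 7.08×10^8 J/(m²·K).
C_land = 1330 × 1410 × 1.88 = 3.53×10^6 J/(m²·K).
Undamped amplitude ∝ 1/C, so A_land/A_ocean = C_ocean/C_land = 201.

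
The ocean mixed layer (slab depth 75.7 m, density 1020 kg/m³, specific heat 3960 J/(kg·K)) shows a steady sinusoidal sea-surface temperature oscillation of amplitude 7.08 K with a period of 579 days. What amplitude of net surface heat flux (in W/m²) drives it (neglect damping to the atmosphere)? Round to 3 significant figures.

Areal heat capacity C = ρ c_p D = 1020 × 3960 × 75.7 = 3.06×10^8 J/(m²·K).
ω = 2π / 5.00×10^7 s = 1.26×10^-7 s⁻¹.
Cω = 3.06×10^8 × 1.26×10^-7 = 38.4 W/(m²·K).
F₀ = A × Cω = 7.08 × 38.4 = 272 W/m².

272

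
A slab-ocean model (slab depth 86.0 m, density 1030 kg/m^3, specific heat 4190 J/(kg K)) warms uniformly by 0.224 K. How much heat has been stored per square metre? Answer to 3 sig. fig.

8.31×10^7

Areal heat capacity C = ρ c_p D = 1030 × 4190 × 86.0 = 3.71×10^8 J/(m²·K).
ΔQ = C ΔT = 3.71×10^8 × 0.224 = 8.31×10^7 J/m².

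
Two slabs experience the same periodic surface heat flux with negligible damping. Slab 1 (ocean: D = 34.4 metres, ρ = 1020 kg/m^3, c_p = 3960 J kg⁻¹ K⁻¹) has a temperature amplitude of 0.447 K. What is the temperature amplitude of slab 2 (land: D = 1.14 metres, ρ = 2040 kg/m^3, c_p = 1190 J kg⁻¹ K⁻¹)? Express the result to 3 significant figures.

22.4 K

C_ocean = 1.39×10^8 J/(m²·K); C_land = 2.77×10^6 J/(m²·K).
A ∝ 1/C ⇒ A_land = A_ocean × C_ocean/C_land = 0.447 × 50.2 = 22.4 K.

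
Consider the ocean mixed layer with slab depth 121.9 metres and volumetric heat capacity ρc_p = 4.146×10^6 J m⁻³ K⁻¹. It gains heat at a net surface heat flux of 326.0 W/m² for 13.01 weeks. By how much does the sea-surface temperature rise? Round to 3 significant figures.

5.08 K

Areal heat capacity C = ρc_p × D = 4.146×10^6 × 121.9 = 5.05×10^8 J/(m²·K).
Net heat input Q = F Δt = 326.0 × (13.01 weeks × 6.048×10^5 s/week) = 2.57×10^9 J/m².
ΔT = Q / C = 2.57×10^9 / 5.05×10^8 = 5.08 K.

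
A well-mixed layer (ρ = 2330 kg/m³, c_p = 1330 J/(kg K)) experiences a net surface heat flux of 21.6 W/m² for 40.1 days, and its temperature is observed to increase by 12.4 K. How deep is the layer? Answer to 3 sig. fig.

Heat input Q = F Δt = 21.6 × 3.46×10^6 s = 7.48×10^7 J/m².
Required areal heat capacity C = Q / ΔT = 6.04×10^6 J/(m²·K).
Depth D = C / (ρ c_p) = 6.04×10^6 / (2330 × 1330) = 1.95 m.

1.95 m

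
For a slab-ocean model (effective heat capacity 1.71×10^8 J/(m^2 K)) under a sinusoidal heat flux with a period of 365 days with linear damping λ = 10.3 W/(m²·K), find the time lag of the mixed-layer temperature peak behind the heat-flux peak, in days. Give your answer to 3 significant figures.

Areal heat capacity C = 1.71×10^8 J/(m^2 K) (given).
ω = 2π / 3.15×10^7 s = 1.99×10^-7 s⁻¹.
Phase lag φ = arctan(Cω/λ) = arctan(34.1/10.3) = 1.28 rad.
Time lag = φ / ω = 1.28 / 1.99×10^-7 = 6.41×10^6 s = 74.2 days.

74.2 days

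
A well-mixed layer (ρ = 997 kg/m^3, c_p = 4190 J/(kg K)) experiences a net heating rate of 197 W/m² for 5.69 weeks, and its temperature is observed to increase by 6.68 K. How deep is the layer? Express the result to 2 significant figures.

24 m

Heat input Q = F Δt = 197 × 3.44×10^6 s = 6.78×10^8 J/m².
Required areal heat capacity C = Q / ΔT = 1.01×10^8 J/(m²·K).
Depth D = C / (ρ c_p) = 1.01×10^8 / (997 × 4190) = 24.3 m.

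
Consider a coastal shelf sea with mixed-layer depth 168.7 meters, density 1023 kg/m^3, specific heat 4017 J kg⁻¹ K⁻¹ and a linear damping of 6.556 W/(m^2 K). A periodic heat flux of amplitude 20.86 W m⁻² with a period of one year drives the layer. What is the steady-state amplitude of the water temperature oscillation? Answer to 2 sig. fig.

0.15 K

Areal heat capacity C = ρ c_p D = 1023 × 4017 × 168.7 = 6.93×10^8 J m⁻² K⁻¹.
Angular frequency ω = 2π / T = 2π / 3.15×10^7 s = 1.99×10^-7 s⁻¹.
√((Cω)² + λ²) = √((138)² + 6.556²) = 138 W/(m²·K).
Amplitude A = F₀ / √((Cω)²+λ²) = 20.86 / 138 = 0.151 K.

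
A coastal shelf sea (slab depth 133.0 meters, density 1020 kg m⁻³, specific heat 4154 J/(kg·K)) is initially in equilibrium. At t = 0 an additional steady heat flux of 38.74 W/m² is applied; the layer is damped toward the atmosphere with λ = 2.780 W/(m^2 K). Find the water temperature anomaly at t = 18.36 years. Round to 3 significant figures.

13.1 K

Areal heat capacity C = ρ c_p D = 1020 × 4154 × 133.0 = 5.64×10^8 J m⁻² K⁻¹.
τ = C / λ = 5.64×10^8 / 2.780 = 2.03×10^8 s.
Equilibrium anomaly ΔT_eq = F / λ = 38.74 / 2.780 = 13.9 K.
t = 18.36 years = 5.79×10^8 s, so t/τ = 2.86.
ΔT(t) = ΔT_eq (1 − e^(−t/τ)) = 13.9 × (1 − e^−2.86) = 13.1 K.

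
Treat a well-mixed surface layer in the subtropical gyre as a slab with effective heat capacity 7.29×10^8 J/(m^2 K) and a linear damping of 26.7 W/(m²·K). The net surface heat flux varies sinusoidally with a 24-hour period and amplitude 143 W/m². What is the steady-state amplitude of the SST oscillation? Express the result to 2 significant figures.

0.0027 K

Areal heat capacity C = 7.29×10^8 J/(m^2 K) (given).
Angular frequency ω = 2π / T = 2π / 86400 s = 7.27×10^-5 s⁻¹.
√((Cω)² + λ²) = √((53000)² + 26.7²) = 53000 W/(m²·K).
Amplitude A = F₀ / √((Cω)²+λ²) = 143 / 53000 = 0.00270 K.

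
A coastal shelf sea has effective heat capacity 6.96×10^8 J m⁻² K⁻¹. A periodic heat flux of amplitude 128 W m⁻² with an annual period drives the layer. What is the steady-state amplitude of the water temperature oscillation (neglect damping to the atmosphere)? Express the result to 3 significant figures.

Areal heat capacity C = 6.96×10^8 J m⁻² K⁻¹ (given).
Angular frequency ω = 2π / T = 2π / 3.15×10^7 s = 1.99×10^-7 s⁻¹.
Cω = 6.96×10^8 × 1.99×10^-7 = 139 W/(m²·K).
Amplitude A = F₀ / (Cω) = 128 / 139 = 0.923 K.

0.923 K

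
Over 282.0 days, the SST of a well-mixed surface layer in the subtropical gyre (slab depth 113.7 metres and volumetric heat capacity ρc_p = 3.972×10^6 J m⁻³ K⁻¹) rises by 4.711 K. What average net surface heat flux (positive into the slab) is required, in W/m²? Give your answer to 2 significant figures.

Areal heat capacity C = ρc_p × D = 3.972×10^6 × 113.7 = 4.52×10^8 J/(m^2 K).
Required heat per unit area: Q = C ΔT = 4.52×10^8 × 4.711 = 2.13×10^9 J/m².
Flux F = Q / Δt = 2.13×10^9 / 2.44×10^7 s = 87.3 W/m².

87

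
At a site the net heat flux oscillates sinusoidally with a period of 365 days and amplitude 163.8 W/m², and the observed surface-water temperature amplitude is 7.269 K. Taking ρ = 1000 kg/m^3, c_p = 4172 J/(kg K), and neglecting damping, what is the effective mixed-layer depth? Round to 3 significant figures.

27.1 m

ω = 2π / 3.15×10^7 s = 1.99×10^-7 s⁻¹.
Required C = F₀ / (A ω) = 163.8 / (7.269 × 1.99×10^-7) = 1.13×10^8 J/(m²·K).
D = C / (ρ c_p) = 1.13×10^8 / (1000 × 4172) = 27.1 m.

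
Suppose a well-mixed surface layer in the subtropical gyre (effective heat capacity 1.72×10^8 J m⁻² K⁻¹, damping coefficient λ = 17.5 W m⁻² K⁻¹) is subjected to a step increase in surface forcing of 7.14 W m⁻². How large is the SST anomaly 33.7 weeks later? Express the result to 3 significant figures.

Areal heat capacity C = 1.72×10^8 J m⁻² K⁻¹ (given).
τ = C / λ = 1.72×10^8 / 17.5 = 9.83×10^6 s.
Equilibrium anomaly ΔT_eq = F / λ = 7.14 / 17.5 = 0.408 K.
t = 33.7 weeks = 2.04×10^7 s, so t/τ = 2.07.
ΔT(t) = ΔT_eq (1 − e^(−t/τ)) = 0.408 × (1 − e^−2.07) = 0.357 K.

0.357 K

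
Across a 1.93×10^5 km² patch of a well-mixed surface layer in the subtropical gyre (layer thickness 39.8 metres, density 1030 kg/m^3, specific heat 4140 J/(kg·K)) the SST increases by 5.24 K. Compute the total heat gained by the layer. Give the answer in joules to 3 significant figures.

1.72×10^20 J

Areal heat capacity C = ρ c_p D = 1030 × 4140 × 39.8 = 1.70×10^8 J/(m^2 K).
Heat per unit area: q = C ΔT = 1.70×10^8 × 5.24 = 8.89×10^8 J/m².
Total heat: Q = q × A = 8.89×10^8 × (1.93×10^5 × 10⁶ m²) = 1.72×10^20 J.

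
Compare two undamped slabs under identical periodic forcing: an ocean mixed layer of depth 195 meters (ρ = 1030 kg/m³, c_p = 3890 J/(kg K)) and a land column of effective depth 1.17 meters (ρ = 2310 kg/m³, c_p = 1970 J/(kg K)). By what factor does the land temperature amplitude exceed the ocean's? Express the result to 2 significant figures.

C_ocean = 1030 × 3890 × 195 = 7.81×10^8 J/(m²·K).
C_land = 2310 × 1970 × 1.17 = 5.32×10^6 J/(m²·K).
Undamped amplitude ∝ 1/C, so A_land/A_ocean = C_ocean/C_land = 147.

150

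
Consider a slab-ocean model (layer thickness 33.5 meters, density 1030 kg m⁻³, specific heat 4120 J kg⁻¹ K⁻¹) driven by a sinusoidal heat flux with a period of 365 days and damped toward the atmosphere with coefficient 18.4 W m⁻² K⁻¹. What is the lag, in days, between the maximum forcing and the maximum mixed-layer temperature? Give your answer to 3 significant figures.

Areal heat capacity C = ρ c_p D = 1030 × 4120 × 33.5 = 1.42×10^8 J/(m^2 K).
ω = 2π / 3.15×10^7 s = 1.99×10^-7 s⁻¹.
Phase lag φ = arctan(Cω/λ) = arctan(28.3/18.4) = 0.995 rad.
Time lag = φ / ω = 0.995 / 1.99×10^-7 = 4.99×10^6 s = 57.8 days.

57.8 days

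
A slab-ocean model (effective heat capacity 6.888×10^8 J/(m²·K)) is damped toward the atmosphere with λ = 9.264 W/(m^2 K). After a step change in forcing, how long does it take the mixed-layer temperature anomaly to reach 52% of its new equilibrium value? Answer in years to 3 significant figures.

1.73 years

Areal heat capacity C = 6.888×10^8 J/(m²·K) (given).
τ = C / λ = 6.89×10^8 / 9.264 = 7.44×10^7 s.
Fraction reached: 1 − e^(−t/τ) = 0.52 ⇒ t = −τ ln(1 − 0.52) = τ × 0.734.
t = 5.46×10^7 s = 1.73 years.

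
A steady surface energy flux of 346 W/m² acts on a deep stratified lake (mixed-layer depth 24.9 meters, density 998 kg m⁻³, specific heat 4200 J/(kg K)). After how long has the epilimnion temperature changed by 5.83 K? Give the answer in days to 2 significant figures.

Areal heat capacity C = ρ c_p D = 998 × 4200 × 24.9 = 1.04×10^8 J/(m²·K).
Time required: Δt = C ΔT / F = 1.04×10^8 × 5.83 / 346 = 1.76×10^6 s.
In days: 1.76×10^6 s / (86400 s/day) = 20.4 days.

20 days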